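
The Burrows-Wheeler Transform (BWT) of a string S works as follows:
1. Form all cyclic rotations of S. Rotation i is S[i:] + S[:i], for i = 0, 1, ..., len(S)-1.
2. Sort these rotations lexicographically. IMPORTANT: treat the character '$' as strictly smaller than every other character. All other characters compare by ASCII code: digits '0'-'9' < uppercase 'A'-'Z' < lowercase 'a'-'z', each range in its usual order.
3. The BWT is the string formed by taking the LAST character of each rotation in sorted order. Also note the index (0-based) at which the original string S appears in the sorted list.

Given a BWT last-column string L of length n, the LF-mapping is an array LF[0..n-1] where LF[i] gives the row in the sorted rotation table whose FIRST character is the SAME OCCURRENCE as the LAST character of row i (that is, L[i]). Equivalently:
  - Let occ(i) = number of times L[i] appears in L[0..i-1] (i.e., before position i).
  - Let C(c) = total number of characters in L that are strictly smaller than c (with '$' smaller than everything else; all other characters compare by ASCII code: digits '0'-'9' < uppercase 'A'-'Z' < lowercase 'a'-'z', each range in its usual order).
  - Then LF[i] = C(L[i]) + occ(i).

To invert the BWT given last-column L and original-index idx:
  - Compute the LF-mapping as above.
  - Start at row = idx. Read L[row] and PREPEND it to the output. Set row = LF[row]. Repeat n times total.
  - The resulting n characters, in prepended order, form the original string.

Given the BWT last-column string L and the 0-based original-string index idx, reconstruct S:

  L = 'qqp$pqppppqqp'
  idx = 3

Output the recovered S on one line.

LF mapping: 8 9 1 0 2 10 3 4 5 6 11 12 7
Walk LF starting at row 3, prepending L[row]:
  step 1: row=3, L[3]='$', prepend. Next row=LF[3]=0
  step 2: row=0, L[0]='q', prepend. Next row=LF[0]=8
  step 3: row=8, L[8]='p', prepend. Next row=LF[8]=5
  step 4: row=5, L[5]='q', prepend. Next row=LF[5]=10
  step 5: row=10, L[10]='q', prepend. Next row=LF[10]=11
  step 6: row=11, L[11]='q', prepend. Next row=LF[11]=12
  step 7: row=12, L[12]='p', prepend. Next row=LF[12]=7
  step 8: row=7, L[7]='p', prepend. Next row=LF[7]=4
  step 9: row=4, L[4]='p', prepend. Next row=LF[4]=2
  step 10: row=2, L[2]='p', prepend. Next row=LF[2]=1
  step 11: row=1, L[1]='q', prepend. Next row=LF[1]=9
  step 12: row=9, L[9]='p', prepend. Next row=LF[9]=6
  step 13: row=6, L[6]='p', prepend. Next row=LF[6]=3
Reversed output: ppqppppqqqpq$

Answer: ppqppppqqqpq$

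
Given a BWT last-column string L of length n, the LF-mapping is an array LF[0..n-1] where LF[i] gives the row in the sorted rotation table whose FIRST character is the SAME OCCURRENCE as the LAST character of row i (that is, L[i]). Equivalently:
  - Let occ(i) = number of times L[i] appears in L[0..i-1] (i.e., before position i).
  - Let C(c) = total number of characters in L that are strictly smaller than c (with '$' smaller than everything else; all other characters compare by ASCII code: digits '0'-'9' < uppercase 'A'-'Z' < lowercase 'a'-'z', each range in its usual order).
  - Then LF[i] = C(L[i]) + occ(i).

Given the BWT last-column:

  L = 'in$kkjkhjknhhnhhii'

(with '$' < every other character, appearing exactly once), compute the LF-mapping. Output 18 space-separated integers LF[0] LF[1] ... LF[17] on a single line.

Char counts: '$':1, 'h':5, 'i':3, 'j':2, 'k':4, 'n':3
C (first-col start): C('$')=0, C('h')=1, C('i')=6, C('j')=9, C('k')=11, C('n')=15
L[0]='i': occ=0, LF[0]=C('i')+0=6+0=6
L[1]='n': occ=0, LF[1]=C('n')+0=15+0=15
L[2]='$': occ=0, LF[2]=C('$')+0=0+0=0
L[3]='k': occ=0, LF[3]=C('k')+0=11+0=11
L[4]='k': occ=1, LF[4]=C('k')+1=11+1=12
L[5]='j': occ=0, LF[5]=C('j')+0=9+0=9
L[6]='k': occ=2, LF[6]=C('k')+2=11+2=13
L[7]='h': occ=0, LF[7]=C('h')+0=1+0=1
L[8]='j': occ=1, LF[8]=C('j')+1=9+1=10
L[9]='k': occ=3, LF[9]=C('k')+3=11+3=14
L[10]='n': occ=1, LF[10]=C('n')+1=15+1=16
L[11]='h': occ=1, LF[11]=C('h')+1=1+1=2
L[12]='h': occ=2, LF[12]=C('h')+2=1+2=3
L[13]='n': occ=2, LF[13]=C('n')+2=15+2=17
L[14]='h': occ=3, LF[14]=C('h')+3=1+3=4
L[15]='h': occ=4, LF[15]=C('h')+4=1+4=5
L[16]='i': occ=1, LF[16]=C('i')+1=6+1=7
L[17]='i': occ=2, LF[17]=C('i')+2=6+2=8

Answer: 6 15 0 11 12 9 13 1 10 14 16 2 3 17 4 5 7 8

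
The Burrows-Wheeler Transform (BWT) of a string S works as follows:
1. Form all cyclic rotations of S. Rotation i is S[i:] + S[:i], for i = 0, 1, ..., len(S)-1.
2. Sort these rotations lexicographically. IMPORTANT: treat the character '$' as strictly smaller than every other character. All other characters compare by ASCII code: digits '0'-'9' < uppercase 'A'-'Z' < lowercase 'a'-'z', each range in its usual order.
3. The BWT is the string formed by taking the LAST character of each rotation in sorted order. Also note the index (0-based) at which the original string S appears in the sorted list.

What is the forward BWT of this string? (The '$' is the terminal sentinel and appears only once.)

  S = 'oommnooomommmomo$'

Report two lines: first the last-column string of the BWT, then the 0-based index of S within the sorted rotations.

Answer: ooommoommmmomo$on
14

Derivation:
All 17 rotations (rotation i = S[i:]+S[:i]):
  rot[0] = oommnooomommmomo$
  rot[1] = ommnooomommmomo$o
  rot[2] = mmnooomommmomo$oo
  rot[3] = mnooomommmomo$oom
  rot[4] = nooomommmomo$oomm
  rot[5] = ooomommmomo$oommn
  rot[6] = oomommmomo$oommno
  rot[7] = omommmomo$oommnoo
  rot[8] = mommmomo$oommnooo
  rot[9] = ommmomo$oommnooom
  rot[10] = mmmomo$oommnooomo
  rot[11] = mmomo$oommnooomom
  rot[12] = momo$oommnooomomm
  rot[13] = omo$oommnooomommm
  rot[14] = mo$oommnooomommmo
  rot[15] = o$oommnooomommmom
  rot[16] = $oommnooomommmomo
Sorted (with $ < everything):
  sorted[0] = $oommnooomommmomo  (last char: 'o')
  sorted[1] = mmmomo$oommnooomo  (last char: 'o')
  sorted[2] = mmnooomommmomo$oo  (last char: 'o')
  sorted[3] = mmomo$oommnooomom  (last char: 'm')
  sorted[4] = mnooomommmomo$oom  (last char: 'm')
  sorted[5] = mo$oommnooomommmo  (last char: 'o')
  sorted[6] = mommmomo$oommnooo  (last char: 'o')
  sorted[7] = momo$oommnooomomm  (last char: 'm')
  sorted[8] = nooomommmomo$oomm  (last char: 'm')
  sorted[9] = o$oommnooomommmom  (last char: 'm')
  sorted[10] = ommmomo$oommnooom  (last char: 'm')
  sorted[11] = ommnooomommmomo$o  (last char: 'o')
  sorted[12] = omo$oommnooomommm  (last char: 'm')
  sorted[13] = omommmomo$oommnoo  (last char: 'o')
  sorted[14] = oommnooomommmomo$  (last char: '$')
  sorted[15] = oomommmomo$oommno  (last char: 'o')
  sorted[16] = ooomommmomo$oommn  (last char: 'n')
Last column: ooommoommmmomo$on
Original string S is at sorted index 14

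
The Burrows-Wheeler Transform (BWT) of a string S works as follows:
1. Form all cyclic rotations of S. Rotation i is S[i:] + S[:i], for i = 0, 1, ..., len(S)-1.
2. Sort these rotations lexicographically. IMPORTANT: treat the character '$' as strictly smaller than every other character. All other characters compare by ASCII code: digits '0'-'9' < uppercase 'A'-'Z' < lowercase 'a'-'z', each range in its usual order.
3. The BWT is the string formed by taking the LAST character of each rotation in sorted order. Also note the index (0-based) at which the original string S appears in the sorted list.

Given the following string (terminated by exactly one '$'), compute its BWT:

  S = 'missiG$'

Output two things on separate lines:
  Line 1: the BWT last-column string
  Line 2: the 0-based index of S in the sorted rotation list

All 7 rotations (rotation i = S[i:]+S[:i]):
  rot[0] = missiG$
  rot[1] = issiG$m
  rot[2] = ssiG$mi
  rot[3] = siG$mis
  rot[4] = iG$miss
  rot[5] = G$missi
  rot[6] = $missiG
Sorted (with $ < everything):
  sorted[0] = $missiG  (last char: 'G')
  sorted[1] = G$missi  (last char: 'i')
  sorted[2] = iG$miss  (last char: 's')
  sorted[3] = issiG$m  (last char: 'm')
  sorted[4] = missiG$  (last char: '$')
  sorted[5] = siG$mis  (last char: 's')
  sorted[6] = ssiG$mi  (last char: 'i')
Last column: Gism$si
Original string S is at sorted index 4

Answer: Gism$si
4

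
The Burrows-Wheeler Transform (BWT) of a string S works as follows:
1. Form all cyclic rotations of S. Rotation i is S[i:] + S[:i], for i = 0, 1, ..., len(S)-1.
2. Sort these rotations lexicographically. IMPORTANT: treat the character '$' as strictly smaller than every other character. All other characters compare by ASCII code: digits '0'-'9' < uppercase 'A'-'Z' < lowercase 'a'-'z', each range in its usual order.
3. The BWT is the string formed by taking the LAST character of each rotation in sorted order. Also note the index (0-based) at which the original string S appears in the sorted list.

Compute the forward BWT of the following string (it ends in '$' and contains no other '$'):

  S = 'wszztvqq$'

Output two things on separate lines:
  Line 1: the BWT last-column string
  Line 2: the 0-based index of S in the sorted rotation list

Answer: qqvwzt$zs
6

Derivation:
All 9 rotations (rotation i = S[i:]+S[:i]):
  rot[0] = wszztvqq$
  rot[1] = szztvqq$w
  rot[2] = zztvqq$ws
  rot[3] = ztvqq$wsz
  rot[4] = tvqq$wszz
  rot[5] = vqq$wszzt
  rot[6] = qq$wszztv
  rot[7] = q$wszztvq
  rot[8] = $wszztvqq
Sorted (with $ < everything):
  sorted[0] = $wszztvqq  (last char: 'q')
  sorted[1] = q$wszztvq  (last char: 'q')
  sorted[2] = qq$wszztv  (last char: 'v')
  sorted[3] = szztvqq$w  (last char: 'w')
  sorted[4] = tvqq$wszz  (last char: 'z')
  sorted[5] = vqq$wszzt  (last char: 't')
  sorted[6] = wszztvqq$  (last char: '$')
  sorted[7] = ztvqq$wsz  (last char: 'z')
  sorted[8] = zztvqq$ws  (last char: 's')
Last column: qqvwzt$zs
Original string S is at sorted index 6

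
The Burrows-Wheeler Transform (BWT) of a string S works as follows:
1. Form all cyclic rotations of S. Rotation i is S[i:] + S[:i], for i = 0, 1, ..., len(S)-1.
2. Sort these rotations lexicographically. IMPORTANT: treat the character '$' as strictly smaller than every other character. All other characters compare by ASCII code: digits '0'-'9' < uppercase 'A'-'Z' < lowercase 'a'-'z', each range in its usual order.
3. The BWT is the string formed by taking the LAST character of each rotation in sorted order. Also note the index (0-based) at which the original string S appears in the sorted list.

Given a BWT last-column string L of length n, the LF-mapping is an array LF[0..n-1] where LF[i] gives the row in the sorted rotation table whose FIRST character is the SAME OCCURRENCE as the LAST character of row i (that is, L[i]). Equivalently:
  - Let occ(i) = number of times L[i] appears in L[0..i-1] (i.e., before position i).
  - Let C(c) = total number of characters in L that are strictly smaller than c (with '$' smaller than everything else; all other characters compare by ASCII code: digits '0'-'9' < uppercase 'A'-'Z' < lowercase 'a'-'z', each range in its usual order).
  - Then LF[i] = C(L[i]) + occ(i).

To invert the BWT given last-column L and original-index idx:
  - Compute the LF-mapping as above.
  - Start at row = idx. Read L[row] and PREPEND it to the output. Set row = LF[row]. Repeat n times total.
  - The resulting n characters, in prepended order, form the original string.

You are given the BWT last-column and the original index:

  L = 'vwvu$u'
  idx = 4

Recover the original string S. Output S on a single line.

Answer: vuwuv$

Derivation:
LF mapping: 3 5 4 1 0 2
Walk LF starting at row 4, prepending L[row]:
  step 1: row=4, L[4]='$', prepend. Next row=LF[4]=0
  step 2: row=0, L[0]='v', prepend. Next row=LF[0]=3
  step 3: row=3, L[3]='u', prepend. Next row=LF[3]=1
  step 4: row=1, L[1]='w', prepend. Next row=LF[1]=5
  step 5: row=5, L[5]='u', prepend. Next row=LF[5]=2
  step 6: row=2, L[2]='v', prepend. Next row=LF[2]=4
Reversed output: vuwuv$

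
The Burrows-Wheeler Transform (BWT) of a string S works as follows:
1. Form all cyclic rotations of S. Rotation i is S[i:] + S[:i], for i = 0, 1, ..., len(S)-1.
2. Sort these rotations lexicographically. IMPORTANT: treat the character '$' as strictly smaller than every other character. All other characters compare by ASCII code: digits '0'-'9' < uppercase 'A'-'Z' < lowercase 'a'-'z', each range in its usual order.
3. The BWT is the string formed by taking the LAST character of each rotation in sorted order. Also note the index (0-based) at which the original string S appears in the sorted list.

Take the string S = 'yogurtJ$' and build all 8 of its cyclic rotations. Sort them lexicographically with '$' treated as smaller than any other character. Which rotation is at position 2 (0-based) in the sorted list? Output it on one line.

All 8 rotations (rotation i = S[i:]+S[:i]):
  rot[0] = yogurtJ$
  rot[1] = ogurtJ$y
  rot[2] = gurtJ$yo
  rot[3] = urtJ$yog
  rot[4] = rtJ$yogu
  rot[5] = tJ$yogur
  rot[6] = J$yogurt
  rot[7] = $yogurtJ
Sorted (with $ < everything):
  sorted[0] = $yogurtJ
  sorted[1] = J$yogurt
  sorted[2] = gurtJ$yo
  sorted[3] = ogurtJ$y
  sorted[4] = rtJ$yogu
  sorted[5] = tJ$yogur
  sorted[6] = urtJ$yog
  sorted[7] = yogurtJ$
sorted[2] = gurtJ$yo

Answer: gurtJ$yo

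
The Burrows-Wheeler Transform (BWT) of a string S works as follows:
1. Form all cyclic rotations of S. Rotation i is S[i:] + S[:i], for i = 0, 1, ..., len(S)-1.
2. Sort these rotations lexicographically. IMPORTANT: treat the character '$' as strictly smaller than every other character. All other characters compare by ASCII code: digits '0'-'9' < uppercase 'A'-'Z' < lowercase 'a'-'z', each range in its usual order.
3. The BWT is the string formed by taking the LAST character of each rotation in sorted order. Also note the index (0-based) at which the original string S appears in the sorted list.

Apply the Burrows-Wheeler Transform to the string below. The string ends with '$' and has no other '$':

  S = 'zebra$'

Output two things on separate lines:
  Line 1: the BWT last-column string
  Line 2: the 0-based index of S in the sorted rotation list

All 6 rotations (rotation i = S[i:]+S[:i]):
  rot[0] = zebra$
  rot[1] = ebra$z
  rot[2] = bra$ze
  rot[3] = ra$zeb
  rot[4] = a$zebr
  rot[5] = $zebra
Sorted (with $ < everything):
  sorted[0] = $zebra  (last char: 'a')
  sorted[1] = a$zebr  (last char: 'r')
  sorted[2] = bra$ze  (last char: 'e')
  sorted[3] = ebra$z  (last char: 'z')
  sorted[4] = ra$zeb  (last char: 'b')
  sorted[5] = zebra$  (last char: '$')
Last column: arezb$
Original string S is at sorted index 5

Answer: arezb$
5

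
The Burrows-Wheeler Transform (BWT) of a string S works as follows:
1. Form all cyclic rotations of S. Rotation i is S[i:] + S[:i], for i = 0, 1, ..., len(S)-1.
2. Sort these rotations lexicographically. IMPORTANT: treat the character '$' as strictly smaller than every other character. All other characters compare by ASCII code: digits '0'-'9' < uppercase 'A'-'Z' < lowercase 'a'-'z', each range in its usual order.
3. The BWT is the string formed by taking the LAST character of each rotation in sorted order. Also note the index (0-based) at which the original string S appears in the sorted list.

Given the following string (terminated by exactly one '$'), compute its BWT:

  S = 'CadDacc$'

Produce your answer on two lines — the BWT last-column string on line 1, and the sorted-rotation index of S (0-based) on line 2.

Answer: c$dDCcaa
1

Derivation:
All 8 rotations (rotation i = S[i:]+S[:i]):
  rot[0] = CadDacc$
  rot[1] = adDacc$C
  rot[2] = dDacc$Ca
  rot[3] = Dacc$Cad
  rot[4] = acc$CadD
  rot[5] = cc$CadDa
  rot[6] = c$CadDac
  rot[7] = $CadDacc
Sorted (with $ < everything):
  sorted[0] = $CadDacc  (last char: 'c')
  sorted[1] = CadDacc$  (last char: '$')
  sorted[2] = Dacc$Cad  (last char: 'd')
  sorted[3] = acc$CadD  (last char: 'D')
  sorted[4] = adDacc$C  (last char: 'C')
  sorted[5] = c$CadDac  (last char: 'c')
  sorted[6] = cc$CadDa  (last char: 'a')
  sorted[7] = dDacc$Ca  (last char: 'a')
Last column: c$dDCcaa
Original string S is at sorted index 1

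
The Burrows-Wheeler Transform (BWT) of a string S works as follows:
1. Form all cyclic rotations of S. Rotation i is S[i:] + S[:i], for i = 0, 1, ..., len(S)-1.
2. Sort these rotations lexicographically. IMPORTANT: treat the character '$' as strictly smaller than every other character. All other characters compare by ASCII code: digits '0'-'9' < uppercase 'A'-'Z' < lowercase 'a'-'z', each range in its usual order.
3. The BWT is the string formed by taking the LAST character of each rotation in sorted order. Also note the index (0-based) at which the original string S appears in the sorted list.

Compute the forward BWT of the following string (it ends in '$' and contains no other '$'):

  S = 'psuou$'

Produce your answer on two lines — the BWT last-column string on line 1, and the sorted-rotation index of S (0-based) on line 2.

All 6 rotations (rotation i = S[i:]+S[:i]):
  rot[0] = psuou$
  rot[1] = suou$p
  rot[2] = uou$ps
  rot[3] = ou$psu
  rot[4] = u$psuo
  rot[5] = $psuou
Sorted (with $ < everything):
  sorted[0] = $psuou  (last char: 'u')
  sorted[1] = ou$psu  (last char: 'u')
  sorted[2] = psuou$  (last char: '$')
  sorted[3] = suou$p  (last char: 'p')
  sorted[4] = u$psuo  (last char: 'o')
  sorted[5] = uou$ps  (last char: 's')
Last column: uu$pos
Original string S is at sorted index 2

Answer: uu$pos
2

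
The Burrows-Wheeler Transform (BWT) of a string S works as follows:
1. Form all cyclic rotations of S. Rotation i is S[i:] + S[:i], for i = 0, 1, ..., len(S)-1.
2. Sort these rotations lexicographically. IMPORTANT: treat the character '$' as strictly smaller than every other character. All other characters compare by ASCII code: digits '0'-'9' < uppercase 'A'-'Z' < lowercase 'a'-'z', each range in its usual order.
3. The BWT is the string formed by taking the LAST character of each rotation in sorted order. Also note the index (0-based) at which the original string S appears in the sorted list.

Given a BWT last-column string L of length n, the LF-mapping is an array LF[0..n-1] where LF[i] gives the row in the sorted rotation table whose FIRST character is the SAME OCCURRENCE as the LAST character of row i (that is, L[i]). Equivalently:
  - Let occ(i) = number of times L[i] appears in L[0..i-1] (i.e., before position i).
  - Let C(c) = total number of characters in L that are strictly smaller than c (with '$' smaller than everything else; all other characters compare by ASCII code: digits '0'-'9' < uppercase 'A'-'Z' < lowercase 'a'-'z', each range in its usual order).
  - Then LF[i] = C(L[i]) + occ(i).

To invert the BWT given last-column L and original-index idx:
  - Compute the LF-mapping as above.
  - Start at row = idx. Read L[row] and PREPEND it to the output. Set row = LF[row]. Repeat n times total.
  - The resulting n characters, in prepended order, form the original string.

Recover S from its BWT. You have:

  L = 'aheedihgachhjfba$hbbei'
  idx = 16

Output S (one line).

LF mapping: 1 14 9 10 8 19 15 13 2 7 16 17 21 12 4 3 0 18 5 6 11 20
Walk LF starting at row 16, prepending L[row]:
  step 1: row=16, L[16]='$', prepend. Next row=LF[16]=0
  step 2: row=0, L[0]='a', prepend. Next row=LF[0]=1
  step 3: row=1, L[1]='h', prepend. Next row=LF[1]=14
  step 4: row=14, L[14]='b', prepend. Next row=LF[14]=4
  step 5: row=4, L[4]='d', prepend. Next row=LF[4]=8
  step 6: row=8, L[8]='a', prepend. Next row=LF[8]=2
  step 7: row=2, L[2]='e', prepend. Next row=LF[2]=9
  step 8: row=9, L[9]='c', prepend. Next row=LF[9]=7
  step 9: row=7, L[7]='g', prepend. Next row=LF[7]=13
  step 10: row=13, L[13]='f', prepend. Next row=LF[13]=12
  step 11: row=12, L[12]='j', prepend. Next row=LF[12]=21
  step 12: row=21, L[21]='i', prepend. Next row=LF[21]=20
  step 13: row=20, L[20]='e', prepend. Next row=LF[20]=11
  step 14: row=11, L[11]='h', prepend. Next row=LF[11]=17
  step 15: row=17, L[17]='h', prepend. Next row=LF[17]=18
  step 16: row=18, L[18]='b', prepend. Next row=LF[18]=5
  step 17: row=5, L[5]='i', prepend. Next row=LF[5]=19
  step 18: row=19, L[19]='b', prepend. Next row=LF[19]=6
  step 19: row=6, L[6]='h', prepend. Next row=LF[6]=15
  step 20: row=15, L[15]='a', prepend. Next row=LF[15]=3
  step 21: row=3, L[3]='e', prepend. Next row=LF[3]=10
  step 22: row=10, L[10]='h', prepend. Next row=LF[10]=16
Reversed output: heahbibhheijfgceadbha$

Answer: heahbibhheijfgceadbha$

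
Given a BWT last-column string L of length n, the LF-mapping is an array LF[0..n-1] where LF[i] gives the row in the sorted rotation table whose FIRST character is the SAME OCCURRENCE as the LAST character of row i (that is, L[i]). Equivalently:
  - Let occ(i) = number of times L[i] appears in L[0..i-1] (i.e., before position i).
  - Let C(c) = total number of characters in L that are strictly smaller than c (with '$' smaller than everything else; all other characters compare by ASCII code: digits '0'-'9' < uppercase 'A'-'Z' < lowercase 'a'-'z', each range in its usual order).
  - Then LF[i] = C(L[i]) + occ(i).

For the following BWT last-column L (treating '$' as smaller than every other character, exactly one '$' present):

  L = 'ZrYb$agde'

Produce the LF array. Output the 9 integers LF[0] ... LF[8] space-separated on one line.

Char counts: '$':1, 'Y':1, 'Z':1, 'a':1, 'b':1, 'd':1, 'e':1, 'g':1, 'r':1
C (first-col start): C('$')=0, C('Y')=1, C('Z')=2, C('a')=3, C('b')=4, C('d')=5, C('e')=6, C('g')=7, C('r')=8
L[0]='Z': occ=0, LF[0]=C('Z')+0=2+0=2
L[1]='r': occ=0, LF[1]=C('r')+0=8+0=8
L[2]='Y': occ=0, LF[2]=C('Y')+0=1+0=1
L[3]='b': occ=0, LF[3]=C('b')+0=4+0=4
L[4]='$': occ=0, LF[4]=C('$')+0=0+0=0
L[5]='a': occ=0, LF[5]=C('a')+0=3+0=3
L[6]='g': occ=0, LF[6]=C('g')+0=7+0=7
L[7]='d': occ=0, LF[7]=C('d')+0=5+0=5
L[8]='e': occ=0, LF[8]=C('e')+0=6+0=6

Answer: 2 8 1 4 0 3 7 5 6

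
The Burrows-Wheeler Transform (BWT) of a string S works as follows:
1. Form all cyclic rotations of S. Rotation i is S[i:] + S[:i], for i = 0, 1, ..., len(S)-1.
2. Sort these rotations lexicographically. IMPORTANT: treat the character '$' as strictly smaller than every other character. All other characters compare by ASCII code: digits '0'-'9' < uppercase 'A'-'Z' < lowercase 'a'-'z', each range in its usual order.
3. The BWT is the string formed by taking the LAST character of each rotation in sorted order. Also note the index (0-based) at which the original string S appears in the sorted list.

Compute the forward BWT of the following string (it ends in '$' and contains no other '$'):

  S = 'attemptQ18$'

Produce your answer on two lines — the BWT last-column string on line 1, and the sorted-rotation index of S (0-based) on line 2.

All 11 rotations (rotation i = S[i:]+S[:i]):
  rot[0] = attemptQ18$
  rot[1] = ttemptQ18$a
  rot[2] = temptQ18$at
  rot[3] = emptQ18$att
  rot[4] = mptQ18$atte
  rot[5] = ptQ18$attem
  rot[6] = tQ18$attemp
  rot[7] = Q18$attempt
  rot[8] = 18$attemptQ
  rot[9] = 8$attemptQ1
  rot[10] = $attemptQ18
Sorted (with $ < everything):
  sorted[0] = $attemptQ18  (last char: '8')
  sorted[1] = 18$attemptQ  (last char: 'Q')
  sorted[2] = 8$attemptQ1  (last char: '1')
  sorted[3] = Q18$attempt  (last char: 't')
  sorted[4] = attemptQ18$  (last char: '$')
  sorted[5] = emptQ18$att  (last char: 't')
  sorted[6] = mptQ18$atte  (last char: 'e')
  sorted[7] = ptQ18$attem  (last char: 'm')
  sorted[8] = tQ18$attemp  (last char: 'p')
  sorted[9] = temptQ18$at  (last char: 't')
  sorted[10] = ttemptQ18$a  (last char: 'a')
Last column: 8Q1t$tempta
Original string S is at sorted index 4

Answer: 8Q1t$tempta
4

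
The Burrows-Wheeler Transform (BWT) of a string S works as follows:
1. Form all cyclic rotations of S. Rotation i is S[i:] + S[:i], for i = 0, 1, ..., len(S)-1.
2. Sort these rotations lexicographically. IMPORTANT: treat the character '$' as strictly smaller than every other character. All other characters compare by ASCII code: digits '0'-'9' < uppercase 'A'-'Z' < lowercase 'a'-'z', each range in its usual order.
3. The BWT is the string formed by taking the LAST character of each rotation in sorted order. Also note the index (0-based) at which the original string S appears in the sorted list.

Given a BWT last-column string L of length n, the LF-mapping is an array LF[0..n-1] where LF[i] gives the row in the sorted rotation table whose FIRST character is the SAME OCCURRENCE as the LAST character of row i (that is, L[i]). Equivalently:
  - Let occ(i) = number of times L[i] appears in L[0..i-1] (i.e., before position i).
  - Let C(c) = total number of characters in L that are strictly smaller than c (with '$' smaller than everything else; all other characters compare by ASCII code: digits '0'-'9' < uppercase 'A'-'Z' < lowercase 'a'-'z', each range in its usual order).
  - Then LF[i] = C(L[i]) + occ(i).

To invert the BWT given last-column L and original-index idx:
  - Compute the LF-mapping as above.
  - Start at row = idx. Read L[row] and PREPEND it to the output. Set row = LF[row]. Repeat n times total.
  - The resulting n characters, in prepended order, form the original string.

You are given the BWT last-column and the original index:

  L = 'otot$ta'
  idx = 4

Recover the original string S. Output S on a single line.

Answer: tattoo$

Derivation:
LF mapping: 2 4 3 5 0 6 1
Walk LF starting at row 4, prepending L[row]:
  step 1: row=4, L[4]='$', prepend. Next row=LF[4]=0
  step 2: row=0, L[0]='o', prepend. Next row=LF[0]=2
  step 3: row=2, L[2]='o', prepend. Next row=LF[2]=3
  step 4: row=3, L[3]='t', prepend. Next row=LF[3]=5
  step 5: row=5, L[5]='t', prepend. Next row=LF[5]=6
  step 6: row=6, L[6]='a', prepend. Next row=LF[6]=1
  step 7: row=1, L[1]='t', prepend. Next row=LF[1]=4
Reversed output: tattoo$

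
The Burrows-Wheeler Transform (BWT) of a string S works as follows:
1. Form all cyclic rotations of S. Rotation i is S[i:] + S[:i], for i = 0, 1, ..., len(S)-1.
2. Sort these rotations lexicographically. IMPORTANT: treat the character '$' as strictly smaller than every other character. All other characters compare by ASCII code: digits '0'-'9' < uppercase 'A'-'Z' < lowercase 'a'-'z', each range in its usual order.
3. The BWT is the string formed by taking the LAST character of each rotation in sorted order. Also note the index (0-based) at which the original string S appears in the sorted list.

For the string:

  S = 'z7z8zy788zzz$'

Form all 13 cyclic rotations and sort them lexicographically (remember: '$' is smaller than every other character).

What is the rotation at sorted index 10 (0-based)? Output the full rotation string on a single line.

Answer: zy788zzz$z7z8

Derivation:
All 13 rotations (rotation i = S[i:]+S[:i]):
  rot[0] = z7z8zy788zzz$
  rot[1] = 7z8zy788zzz$z
  rot[2] = z8zy788zzz$z7
  rot[3] = 8zy788zzz$z7z
  rot[4] = zy788zzz$z7z8
  rot[5] = y788zzz$z7z8z
  rot[6] = 788zzz$z7z8zy
  rot[7] = 88zzz$z7z8zy7
  rot[8] = 8zzz$z7z8zy78
  rot[9] = zzz$z7z8zy788
  rot[10] = zz$z7z8zy788z
  rot[11] = z$z7z8zy788zz
  rot[12] = $z7z8zy788zzz
Sorted (with $ < everything):
  sorted[0] = $z7z8zy788zzz
  sorted[1] = 788zzz$z7z8zy
  sorted[2] = 7z8zy788zzz$z
  sorted[3] = 88zzz$z7z8zy7
  sorted[4] = 8zy788zzz$z7z
  sorted[5] = 8zzz$z7z8zy78
  sorted[6] = y788zzz$z7z8z
  sorted[7] = z$z7z8zy788zz
  sorted[8] = z7z8zy788zzz$
  sorted[9] = z8zy788zzz$z7
  sorted[10] = zy788zzz$z7z8
  sorted[11] = zz$z7z8zy788z
  sorted[12] = zzz$z7z8zy788
sorted[10] = zy788zzz$z7z8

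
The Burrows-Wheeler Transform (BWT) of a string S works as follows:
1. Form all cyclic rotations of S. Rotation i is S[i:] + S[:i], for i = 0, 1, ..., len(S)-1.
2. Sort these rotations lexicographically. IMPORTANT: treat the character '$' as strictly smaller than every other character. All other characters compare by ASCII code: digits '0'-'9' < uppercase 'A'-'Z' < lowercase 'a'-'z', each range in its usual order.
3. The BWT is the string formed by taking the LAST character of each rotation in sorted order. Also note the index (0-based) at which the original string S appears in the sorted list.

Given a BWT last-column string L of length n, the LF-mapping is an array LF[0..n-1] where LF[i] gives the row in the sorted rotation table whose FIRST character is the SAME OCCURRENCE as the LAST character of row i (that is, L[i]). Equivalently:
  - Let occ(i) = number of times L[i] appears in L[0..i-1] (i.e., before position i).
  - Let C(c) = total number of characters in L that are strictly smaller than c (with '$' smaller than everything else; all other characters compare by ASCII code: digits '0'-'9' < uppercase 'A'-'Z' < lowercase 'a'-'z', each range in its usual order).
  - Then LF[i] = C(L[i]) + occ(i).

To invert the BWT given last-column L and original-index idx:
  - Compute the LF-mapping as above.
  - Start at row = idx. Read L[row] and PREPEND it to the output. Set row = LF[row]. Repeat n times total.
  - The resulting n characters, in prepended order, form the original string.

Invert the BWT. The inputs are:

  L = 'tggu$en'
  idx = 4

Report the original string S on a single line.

LF mapping: 5 2 3 6 0 1 4
Walk LF starting at row 4, prepending L[row]:
  step 1: row=4, L[4]='$', prepend. Next row=LF[4]=0
  step 2: row=0, L[0]='t', prepend. Next row=LF[0]=5
  step 3: row=5, L[5]='e', prepend. Next row=LF[5]=1
  step 4: row=1, L[1]='g', prepend. Next row=LF[1]=2
  step 5: row=2, L[2]='g', prepend. Next row=LF[2]=3
  step 6: row=3, L[3]='u', prepend. Next row=LF[3]=6
  step 7: row=6, L[6]='n', prepend. Next row=LF[6]=4
Reversed output: nugget$

Answer: nugget$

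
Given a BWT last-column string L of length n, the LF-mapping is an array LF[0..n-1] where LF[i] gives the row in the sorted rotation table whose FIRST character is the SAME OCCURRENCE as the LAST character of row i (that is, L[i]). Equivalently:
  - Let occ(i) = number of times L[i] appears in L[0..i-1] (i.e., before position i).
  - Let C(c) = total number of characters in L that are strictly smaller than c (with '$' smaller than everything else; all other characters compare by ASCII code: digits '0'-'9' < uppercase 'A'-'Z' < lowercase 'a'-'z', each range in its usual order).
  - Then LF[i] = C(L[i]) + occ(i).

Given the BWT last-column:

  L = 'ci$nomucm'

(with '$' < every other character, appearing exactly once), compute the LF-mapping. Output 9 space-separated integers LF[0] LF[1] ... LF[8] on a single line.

Char counts: '$':1, 'c':2, 'i':1, 'm':2, 'n':1, 'o':1, 'u':1
C (first-col start): C('$')=0, C('c')=1, C('i')=3, C('m')=4, C('n')=6, C('o')=7, C('u')=8
L[0]='c': occ=0, LF[0]=C('c')+0=1+0=1
L[1]='i': occ=0, LF[1]=C('i')+0=3+0=3
L[2]='$': occ=0, LF[2]=C('$')+0=0+0=0
L[3]='n': occ=0, LF[3]=C('n')+0=6+0=6
L[4]='o': occ=0, LF[4]=C('o')+0=7+0=7
L[5]='m': occ=0, LF[5]=C('m')+0=4+0=4
L[6]='u': occ=0, LF[6]=C('u')+0=8+0=8
L[7]='c': occ=1, LF[7]=C('c')+1=1+1=2
L[8]='m': occ=1, LF[8]=C('m')+1=4+1=5

Answer: 1 3 0 6 7 4 8 2 5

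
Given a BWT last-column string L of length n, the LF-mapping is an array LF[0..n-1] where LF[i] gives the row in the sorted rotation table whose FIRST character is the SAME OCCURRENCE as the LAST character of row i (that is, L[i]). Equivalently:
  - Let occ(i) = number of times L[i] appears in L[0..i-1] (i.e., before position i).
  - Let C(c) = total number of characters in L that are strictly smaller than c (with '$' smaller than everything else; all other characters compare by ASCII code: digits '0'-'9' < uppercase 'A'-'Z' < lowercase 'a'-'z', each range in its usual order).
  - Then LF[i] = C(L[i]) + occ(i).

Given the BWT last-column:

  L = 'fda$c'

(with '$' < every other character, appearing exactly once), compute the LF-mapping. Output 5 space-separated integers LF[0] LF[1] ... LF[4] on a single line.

Answer: 4 3 1 0 2

Derivation:
Char counts: '$':1, 'a':1, 'c':1, 'd':1, 'f':1
C (first-col start): C('$')=0, C('a')=1, C('c')=2, C('d')=3, C('f')=4
L[0]='f': occ=0, LF[0]=C('f')+0=4+0=4
L[1]='d': occ=0, LF[1]=C('d')+0=3+0=3
L[2]='a': occ=0, LF[2]=C('a')+0=1+0=1
L[3]='$': occ=0, LF[3]=C('$')+0=0+0=0
L[4]='c': occ=0, LF[4]=C('c')+0=2+0=2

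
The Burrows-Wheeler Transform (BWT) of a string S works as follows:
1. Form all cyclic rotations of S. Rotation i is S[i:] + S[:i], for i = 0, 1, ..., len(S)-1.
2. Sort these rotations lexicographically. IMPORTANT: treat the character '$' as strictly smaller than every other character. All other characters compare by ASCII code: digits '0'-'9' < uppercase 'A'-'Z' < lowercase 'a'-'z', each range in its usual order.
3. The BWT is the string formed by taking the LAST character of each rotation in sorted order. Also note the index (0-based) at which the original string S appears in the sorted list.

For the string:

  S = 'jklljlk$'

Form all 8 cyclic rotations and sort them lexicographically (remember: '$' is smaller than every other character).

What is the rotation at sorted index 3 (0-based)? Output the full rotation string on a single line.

Answer: k$jklljl

Derivation:
All 8 rotations (rotation i = S[i:]+S[:i]):
  rot[0] = jklljlk$
  rot[1] = klljlk$j
  rot[2] = lljlk$jk
  rot[3] = ljlk$jkl
  rot[4] = jlk$jkll
  rot[5] = lk$jkllj
  rot[6] = k$jklljl
  rot[7] = $jklljlk
Sorted (with $ < everything):
  sorted[0] = $jklljlk
  sorted[1] = jklljlk$
  sorted[2] = jlk$jkll
  sorted[3] = k$jklljl
  sorted[4] = klljlk$j
  sorted[5] = ljlk$jkl
  sorted[6] = lk$jkllj
  sorted[7] = lljlk$jk
sorted[3] = k$jklljl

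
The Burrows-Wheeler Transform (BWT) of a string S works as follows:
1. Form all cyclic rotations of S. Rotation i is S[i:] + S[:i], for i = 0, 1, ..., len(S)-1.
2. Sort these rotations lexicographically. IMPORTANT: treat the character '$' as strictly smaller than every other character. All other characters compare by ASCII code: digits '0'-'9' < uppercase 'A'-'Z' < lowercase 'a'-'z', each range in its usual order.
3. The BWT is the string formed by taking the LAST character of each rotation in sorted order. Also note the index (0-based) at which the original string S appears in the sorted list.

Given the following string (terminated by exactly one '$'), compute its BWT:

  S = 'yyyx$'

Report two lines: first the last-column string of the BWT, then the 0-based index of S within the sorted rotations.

All 5 rotations (rotation i = S[i:]+S[:i]):
  rot[0] = yyyx$
  rot[1] = yyx$y
  rot[2] = yx$yy
  rot[3] = x$yyy
  rot[4] = $yyyx
Sorted (with $ < everything):
  sorted[0] = $yyyx  (last char: 'x')
  sorted[1] = x$yyy  (last char: 'y')
  sorted[2] = yx$yy  (last char: 'y')
  sorted[3] = yyx$y  (last char: 'y')
  sorted[4] = yyyx$  (last char: '$')
Last column: xyyy$
Original string S is at sorted index 4

Answer: xyyy$
4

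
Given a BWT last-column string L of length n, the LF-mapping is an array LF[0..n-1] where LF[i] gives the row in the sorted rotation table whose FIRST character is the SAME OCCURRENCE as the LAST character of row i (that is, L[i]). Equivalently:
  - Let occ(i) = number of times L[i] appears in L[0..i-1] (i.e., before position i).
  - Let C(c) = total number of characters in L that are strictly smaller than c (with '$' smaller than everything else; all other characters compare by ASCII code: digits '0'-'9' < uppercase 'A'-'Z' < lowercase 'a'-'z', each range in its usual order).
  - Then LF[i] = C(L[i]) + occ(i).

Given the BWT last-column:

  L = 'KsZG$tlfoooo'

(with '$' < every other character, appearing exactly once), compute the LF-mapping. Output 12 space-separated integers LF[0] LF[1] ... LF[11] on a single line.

Answer: 2 10 3 1 0 11 5 4 6 7 8 9

Derivation:
Char counts: '$':1, 'G':1, 'K':1, 'Z':1, 'f':1, 'l':1, 'o':4, 's':1, 't':1
C (first-col start): C('$')=0, C('G')=1, C('K')=2, C('Z')=3, C('f')=4, C('l')=5, C('o')=6, C('s')=10, C('t')=11
L[0]='K': occ=0, LF[0]=C('K')+0=2+0=2
L[1]='s': occ=0, LF[1]=C('s')+0=10+0=10
L[2]='Z': occ=0, LF[2]=C('Z')+0=3+0=3
L[3]='G': occ=0, LF[3]=C('G')+0=1+0=1
L[4]='$': occ=0, LF[4]=C('$')+0=0+0=0
L[5]='t': occ=0, LF[5]=C('t')+0=11+0=11
L[6]='l': occ=0, LF[6]=C('l')+0=5+0=5
L[7]='f': occ=0, LF[7]=C('f')+0=4+0=4
L[8]='o': occ=0, LF[8]=C('o')+0=6+0=6
L[9]='o': occ=1, LF[9]=C('o')+1=6+1=7
L[10]='o': occ=2, LF[10]=C('o')+2=6+2=8
L[11]='o': occ=3, LF[11]=C('o')+3=6+3=9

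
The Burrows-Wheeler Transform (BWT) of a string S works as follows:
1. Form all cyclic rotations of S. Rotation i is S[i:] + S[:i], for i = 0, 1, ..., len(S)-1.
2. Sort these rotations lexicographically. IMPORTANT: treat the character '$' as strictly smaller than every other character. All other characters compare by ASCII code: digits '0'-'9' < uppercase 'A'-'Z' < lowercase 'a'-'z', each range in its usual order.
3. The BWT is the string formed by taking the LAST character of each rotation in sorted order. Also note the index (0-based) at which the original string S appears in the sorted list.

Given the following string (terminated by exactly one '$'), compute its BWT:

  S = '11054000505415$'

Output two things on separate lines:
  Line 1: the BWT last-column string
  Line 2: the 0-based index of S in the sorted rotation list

Answer: 5400151$4551000
7

Derivation:
All 15 rotations (rotation i = S[i:]+S[:i]):
  rot[0] = 11054000505415$
  rot[1] = 1054000505415$1
  rot[2] = 054000505415$11
  rot[3] = 54000505415$110
  rot[4] = 4000505415$1105
  rot[5] = 000505415$11054
  rot[6] = 00505415$110540
  rot[7] = 0505415$1105400
  rot[8] = 505415$11054000
  rot[9] = 05415$110540005
  rot[10] = 5415$1105400050
  rot[11] = 415$11054000505
  rot[12] = 15$110540005054
  rot[13] = 5$1105400050541
  rot[14] = $11054000505415
Sorted (with $ < everything):
  sorted[0] = $11054000505415  (last char: '5')
  sorted[1] = 000505415$11054  (last char: '4')
  sorted[2] = 00505415$110540  (last char: '0')
  sorted[3] = 0505415$1105400  (last char: '0')
  sorted[4] = 054000505415$11  (last char: '1')
  sorted[5] = 05415$110540005  (last char: '5')
  sorted[6] = 1054000505415$1  (last char: '1')
  sorted[7] = 11054000505415$  (last char: '$')
  sorted[8] = 15$110540005054  (last char: '4')
  sorted[9] = 4000505415$1105  (last char: '5')
  sorted[10] = 415$11054000505  (last char: '5')
  sorted[11] = 5$1105400050541  (last char: '1')
  sorted[12] = 505415$11054000  (last char: '0')
  sorted[13] = 54000505415$110  (last char: '0')
  sorted[14] = 5415$1105400050  (last char: '0')
Last column: 5400151$4551000
Original string S is at sorted index 7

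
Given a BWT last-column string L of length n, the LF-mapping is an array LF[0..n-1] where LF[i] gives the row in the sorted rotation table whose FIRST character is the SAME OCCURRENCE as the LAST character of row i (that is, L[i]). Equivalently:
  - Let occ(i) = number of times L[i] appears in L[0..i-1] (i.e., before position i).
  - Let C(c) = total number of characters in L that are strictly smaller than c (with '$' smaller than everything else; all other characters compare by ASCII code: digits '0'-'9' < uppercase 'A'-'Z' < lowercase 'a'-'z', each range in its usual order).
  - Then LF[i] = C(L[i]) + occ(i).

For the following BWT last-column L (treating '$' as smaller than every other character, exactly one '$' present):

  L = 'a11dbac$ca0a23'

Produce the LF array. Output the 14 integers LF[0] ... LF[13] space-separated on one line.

Answer: 6 2 3 13 10 7 11 0 12 8 1 9 4 5

Derivation:
Char counts: '$':1, '0':1, '1':2, '2':1, '3':1, 'a':4, 'b':1, 'c':2, 'd':1
C (first-col start): C('$')=0, C('0')=1, C('1')=2, C('2')=4, C('3')=5, C('a')=6, C('b')=10, C('c')=11, C('d')=13
L[0]='a': occ=0, LF[0]=C('a')+0=6+0=6
L[1]='1': occ=0, LF[1]=C('1')+0=2+0=2
L[2]='1': occ=1, LF[2]=C('1')+1=2+1=3
L[3]='d': occ=0, LF[3]=C('d')+0=13+0=13
L[4]='b': occ=0, LF[4]=C('b')+0=10+0=10
L[5]='a': occ=1, LF[5]=C('a')+1=6+1=7
L[6]='c': occ=0, LF[6]=C('c')+0=11+0=11
L[7]='$': occ=0, LF[7]=C('$')+0=0+0=0
L[8]='c': occ=1, LF[8]=C('c')+1=11+1=12
L[9]='a': occ=2, LF[9]=C('a')+2=6+2=8
L[10]='0': occ=0, LF[10]=C('0')+0=1+0=1
L[11]='a': occ=3, LF[11]=C('a')+3=6+3=9
L[12]='2': occ=0, LF[12]=C('2')+0=4+0=4
L[13]='3': occ=0, LF[13]=C('3')+0=5+0=5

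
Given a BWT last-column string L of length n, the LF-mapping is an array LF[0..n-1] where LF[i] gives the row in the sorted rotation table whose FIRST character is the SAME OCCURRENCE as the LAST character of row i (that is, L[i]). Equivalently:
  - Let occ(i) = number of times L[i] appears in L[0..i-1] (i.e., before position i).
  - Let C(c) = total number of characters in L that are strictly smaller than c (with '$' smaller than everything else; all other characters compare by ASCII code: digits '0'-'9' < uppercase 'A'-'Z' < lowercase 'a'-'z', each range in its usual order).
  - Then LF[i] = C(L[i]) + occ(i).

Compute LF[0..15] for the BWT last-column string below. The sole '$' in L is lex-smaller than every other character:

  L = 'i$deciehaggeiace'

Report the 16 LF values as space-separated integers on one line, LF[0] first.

Answer: 13 0 5 6 3 14 7 12 1 10 11 8 15 2 4 9

Derivation:
Char counts: '$':1, 'a':2, 'c':2, 'd':1, 'e':4, 'g':2, 'h':1, 'i':3
C (first-col start): C('$')=0, C('a')=1, C('c')=3, C('d')=5, C('e')=6, C('g')=10, C('h')=12, C('i')=13
L[0]='i': occ=0, LF[0]=C('i')+0=13+0=13
L[1]='$': occ=0, LF[1]=C('$')+0=0+0=0
L[2]='d': occ=0, LF[2]=C('d')+0=5+0=5
L[3]='e': occ=0, LF[3]=C('e')+0=6+0=6
L[4]='c': occ=0, LF[4]=C('c')+0=3+0=3
L[5]='i': occ=1, LF[5]=C('i')+1=13+1=14
L[6]='e': occ=1, LF[6]=C('e')+1=6+1=7
L[7]='h': occ=0, LF[7]=C('h')+0=12+0=12
L[8]='a': occ=0, LF[8]=C('a')+0=1+0=1
L[9]='g': occ=0, LF[9]=C('g')+0=10+0=10
L[10]='g': occ=1, LF[10]=C('g')+1=10+1=11
L[11]='e': occ=2, LF[11]=C('e')+2=6+2=8
L[12]='i': occ=2, LF[12]=C('i')+2=13+2=15
L[13]='a': occ=1, LF[13]=C('a')+1=1+1=2
L[14]='c': occ=1, LF[14]=C('c')+1=3+1=4
L[15]='e': occ=3, LF[15]=C('e')+3=6+3=9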